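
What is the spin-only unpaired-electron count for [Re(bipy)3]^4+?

Ligand charges: 2,2′-bipyridine is neutral. With an overall charge of +4 the rhenium centre must be in the +4 oxidation state.
Rhenium is a group-7 element; Re(IV) is therefore d³.
Counting donor atoms: 3×2,2′-bipyridine (bidentate) → 6 donors. Coordination number = 6.
In an octahedral field the d³ configuration is t₂g³e_g⁰ (only one arrangement possible), giving 3 unpaired electrons.

3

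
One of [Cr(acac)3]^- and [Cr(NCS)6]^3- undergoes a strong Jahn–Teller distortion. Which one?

[Cr(acac)3]^-

[Cr(acac)3]^-: Summing ligand charges against the −1 overall charge gives an oxidation state of +2 for chromium. Chromium is a group-6 element; Cr(II) is therefore d⁴. Acetylacetonate is a weak-field ligand for a first-row metal, so the complex is high-spin. The t₂g³e_g¹ (high-spin) configuration has an unevenly filled e_g set; the Jahn–Teller theorem predicts a tetragonal distortion (typically axial elongation) to lift the degeneracy.
[Cr(NCS)6]^3-: Ligand charges: each isothiocyanate is −1. With an overall charge of −3 the chromium centre must be in the +3 oxidation state. Cr sits in group 6, so the d-electron count is 6 − 3 = 3. The d³ configuration leaves the e_g set evenly filled (or empty) — no strong Jahn–Teller driving force.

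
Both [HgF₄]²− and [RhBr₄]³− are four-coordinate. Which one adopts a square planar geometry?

For [HgF₄]²−: Summing ligand charges against the −2 overall charge gives an oxidation state of +2 for mercury. Hg sits in group 12, so the d-electron count is 12 − 2 = 10. A d¹⁰ ion has no crystal-field stabilisation preference between square planar and tetrahedral, so four ligands adopt the sterically favoured tetrahedral geometry. → tetrahedral.
For [RhBr₄]³−: Ligand charges: each bromide is −1. With an overall charge of −3 the rhodium centre must be in the +1 oxidation state. Rhodium is a group-9 element; Rh(I) is therefore d⁸. A 4d d⁸ ion has a large crystal-field splitting; square planar leaves the high-energy d_{x²−y²} orbital empty and maximises CFSE. → square planar.

[RhBr₄]³−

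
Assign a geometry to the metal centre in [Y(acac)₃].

octahedral

Each acetylacetonate is −1; balancing the 0 overall charge requires Y(III).
Yttrium is a group-3 element; Y(III) is therefore d⁰.
Counting donor atoms: 3×acetylacetonate (bidentate) → 6 donors. Coordination number = 6.
Six donors around a single metal centre give an octahedral coordination sphere.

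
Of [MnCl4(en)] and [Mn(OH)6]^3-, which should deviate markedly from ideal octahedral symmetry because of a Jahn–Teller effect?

[MnCl4(en)]: Summing ligand charges against the 0 overall charge gives an oxidation state of +4 for manganese. Mn sits in group 7, so the d-electron count is 7 − 4 = 3. The d³ configuration leaves the e_g set evenly filled (or empty) — no strong Jahn–Teller driving force.
[Mn(OH)6]^3-: Ligand charges: each hydroxide is −1. With an overall charge of −3 the manganese centre must be in the +3 oxidation state. Mn sits in group 7, so the d-electron count is 7 − 3 = 4. Hydroxide is a weak-field ligand for a first-row metal, so the complex is high-spin. The t₂g³e_g¹ (high-spin) configuration has an unevenly filled e_g set; the Jahn–Teller theorem predicts a tetragonal distortion (typically axial elongation) to lift the degeneracy.

[Mn(OH)6]^3-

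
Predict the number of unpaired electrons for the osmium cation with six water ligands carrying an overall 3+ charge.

Ligand charges: water is neutral. With an overall charge of +3 the osmium centre must be in the +3 oxidation state.
Osmium is a group-8 element; Os(III) is therefore d⁵.
The spin state decides the count: a 5d ion has a large Δₒ and is invariably low-spin.
An octahedral low-spin d⁵ ion is t₂g⁵e_g⁰, giving 1 unpaired electron.

1 unpaired electron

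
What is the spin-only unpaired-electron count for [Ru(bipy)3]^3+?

2,2′-bipyridine is neutral; balancing the +3 overall charge requires Ru(III).
Ruthenium is a group-8 element; Ru(III) is therefore d⁵.
Counting donor atoms: 3×2,2′-bipyridine (bidentate) → 6 donors. Coordination number = 6.
The spin state decides the count: a 4d ion has a large Δₒ and is invariably low-spin.
An octahedral low-spin d⁵ ion is t₂g⁵e_g⁰, giving 1 unpaired electron.

1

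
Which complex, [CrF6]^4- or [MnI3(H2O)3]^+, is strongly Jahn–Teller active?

[CrF6]^4-

[CrF6]^4-: Each fluoride is −1; balancing the −4 overall charge requires Cr(II). Cr sits in group 6, so the d-electron count is 6 − 2 = 4. Fluoride is a weak-field ligand for a first-row metal, so the complex is high-spin. The t₂g³e_g¹ (high-spin) configuration has an unevenly filled e_g set; the Jahn–Teller theorem predicts a tetragonal distortion (typically axial elongation) to lift the degeneracy.
[MnI3(H2O)3]^+: Each iodide is −1; water is neutral; balancing the +1 overall charge requires Mn(IV). Mn sits in group 7, so the d-electron count is 7 − 4 = 3. The d³ configuration leaves the e_g set evenly filled (or empty) — no strong Jahn–Teller driving force.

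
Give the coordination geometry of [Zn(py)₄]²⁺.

Pyridine is neutral; balancing the +2 overall charge requires Zn(II).
Zn sits in group 12, so the d-electron count is 12 − 2 = 10.
Coordination number: 4.
A d¹⁰ ion has no crystal-field stabilisation preference between square planar and tetrahedral, so four ligands adopt the sterically favoured tetrahedral geometry.

tetrahedral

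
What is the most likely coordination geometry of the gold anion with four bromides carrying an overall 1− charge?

square planar

Each bromide is −1; balancing the −1 overall charge requires Au(III).
Gold is a group-11 element; Au(III) is therefore d⁸.
With 4 monodentate ligands the coordination number is 4.
A 5d d⁸ ion has a large crystal-field splitting; square planar leaves the high-energy d_{x²−y²} orbital empty and maximises CFSE.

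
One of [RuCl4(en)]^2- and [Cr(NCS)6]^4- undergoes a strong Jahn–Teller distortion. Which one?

[RuCl4(en)]^2-: Ligand charges: each chloride is −1; ethylenediamine is neutral. With an overall charge of −2 the ruthenium centre must be in the +2 oxidation state. Ruthenium is a group-8 element; Ru(II) is therefore d⁶. A 4d ion has a large Δₒ and is invariably low-spin. The d⁶ configuration leaves the e_g set evenly filled (or empty) — no strong Jahn–Teller driving force.
[Cr(NCS)6]^4-: Summing ligand charges against the −4 overall charge gives an oxidation state of +2 for chromium. Chromium is a group-6 element; Cr(II) is therefore d⁴. Isothiocyanate is a weak-field ligand for a first-row metal, so the complex is high-spin. The t₂g³e_g¹ (high-spin) configuration has an unevenly filled e_g set; the Jahn–Teller theorem predicts a tetragonal distortion (typically axial elongation) to lift the degeneracy.

[Cr(NCS)6]^4-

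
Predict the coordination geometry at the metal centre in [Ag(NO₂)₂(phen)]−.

Summing ligand charges against the −1 overall charge gives an oxidation state of +1 for silver.
Ag sits in group 11, so the d-electron count is 11 − 1 = 10.
Counting donor atoms: 2×nitro (N-bound nitrite) (monodentate) → 2 donors; 1×1,10-phenanthroline (bidentate) → 2 donors. Coordination number = 4.
A d¹⁰ ion has no crystal-field stabilisation preference between square planar and tetrahedral, so four ligands adopt the sterically favoured tetrahedral geometry.

tetrahedral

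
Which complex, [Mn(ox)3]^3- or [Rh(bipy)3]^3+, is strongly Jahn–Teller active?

[Mn(ox)3]^3-: Summing ligand charges against the −3 overall charge gives an oxidation state of +3 for manganese. Mn sits in group 7, so the d-electron count is 7 − 3 = 4. Oxalate is a weak-field ligand for a first-row metal, so the complex is high-spin. The t₂g³e_g¹ (high-spin) configuration has an unevenly filled e_g set; the Jahn–Teller theorem predicts a tetragonal distortion (typically axial elongation) to lift the degeneracy.
[Rh(bipy)3]^3+: Summing ligand charges against the +3 overall charge gives an oxidation state of +3 for rhodium. Group 9 minus oxidation state 3 gives a d⁶ configuration. A 4d ion has a large Δₒ and is invariably low-spin. The d⁶ configuration leaves the e_g set evenly filled (or empty) — no strong Jahn–Teller driving force.

[Mn(ox)3]^3-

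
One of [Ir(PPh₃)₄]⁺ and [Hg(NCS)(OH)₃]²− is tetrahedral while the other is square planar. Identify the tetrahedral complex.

For [Ir(PPh₃)₄]⁺: Ligand charges: triphenylphosphine is neutral. With an overall charge of +1 the iridium centre must be in the +1 oxidation state. Group 9 minus oxidation state 1 gives a d⁸ configuration. A 5d d⁸ ion has a large crystal-field splitting; square planar leaves the high-energy d_{x²−y²} orbital empty and maximises CFSE. → square planar.
For [Hg(NCS)(OH)₃]²−: Each isothiocyanate is −1; each hydroxide is −1; balancing the −2 overall charge requires Hg(II). Mercury is a group-12 element; Hg(II) is therefore d¹⁰. A d¹⁰ ion has no crystal-field stabilisation preference between square planar and tetrahedral, so four ligands adopt the sterically favoured tetrahedral geometry. → tetrahedral.

[Hg(NCS)(OH)₃]²−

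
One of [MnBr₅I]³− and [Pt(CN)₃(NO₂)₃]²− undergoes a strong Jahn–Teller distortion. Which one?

[MnBr₅I]³−: Each bromide is −1; each iodide is −1; balancing the −3 overall charge requires Mn(III). Group 7 minus oxidation state 3 gives a d⁴ configuration. Bromide and iodide are weak-field ligands for a first-row metal, so the complex is high-spin. The t₂g³e_g¹ (high-spin) configuration has an unevenly filled e_g set; the Jahn–Teller theorem predicts a tetragonal distortion (typically axial elongation) to lift the degeneracy.
[Pt(CN)₃(NO₂)₃]²−: Each cyanide is −1; each nitro (N-bound nitrite) is −1; balancing the −2 overall charge requires Pt(IV). Pt sits in group 10, so the d-electron count is 10 − 4 = 6. A 5d ion has a large Δₒ and is invariably low-spin. The d⁶ configuration leaves the e_g set evenly filled (or empty) — no strong Jahn–Teller driving force.

[MnBr₅I]³−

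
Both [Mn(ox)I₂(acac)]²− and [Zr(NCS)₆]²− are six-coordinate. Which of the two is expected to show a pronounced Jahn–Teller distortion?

[Mn(ox)I₂(acac)]²−: Each oxalate is −2; each iodide is −1; each acetylacetonate is −1; balancing the −2 overall charge requires Mn(III). Group 7 minus oxidation state 3 gives a d⁴ configuration. Acetylacetonate, iodide, and oxalate are weak-field ligands for a first-row metal, so the complex is high-spin. The t₂g³e_g¹ (high-spin) configuration has an unevenly filled e_g set; the Jahn–Teller theorem predicts a tetragonal distortion (typically axial elongation) to lift the degeneracy.
[Zr(NCS)₆]²−: Summing ligand charges against the −2 overall charge gives an oxidation state of +4 for zirconium. Zr sits in group 4, so the d-electron count is 4 − 4 = 0. The d⁰ configuration leaves the e_g set evenly filled (or empty) — no strong Jahn–Teller driving force.

[Mn(ox)I₂(acac)]²−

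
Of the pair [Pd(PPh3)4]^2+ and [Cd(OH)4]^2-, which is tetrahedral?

For [Pd(PPh3)4]^2+: Triphenylphosphine is neutral; balancing the +2 overall charge requires Pd(II). Group 10 minus oxidation state 2 gives a d⁸ configuration. A 4d d⁸ ion has a large crystal-field splitting; square planar leaves the high-energy d_{x²−y²} orbital empty and maximises CFSE. → square planar.
For [Cd(OH)4]^2-: Each hydroxide is −1; balancing the −2 overall charge requires Cd(II). Cd sits in group 12, so the d-electron count is 12 − 2 = 10. A d¹⁰ ion has no crystal-field stabilisation preference between square planar and tetrahedral, so four ligands adopt the sterically favoured tetrahedral geometry. → tetrahedral.

[Cd(OH)4]^2-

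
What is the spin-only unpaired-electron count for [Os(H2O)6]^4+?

Water is neutral; balancing the +4 overall charge requires Os(IV).
Osmium is a group-8 element; Os(IV) is therefore d⁴.
The spin state decides the count: a 5d ion has a large Δₒ and is invariably low-spin.
An octahedral low-spin d⁴ ion is t₂g⁴e_g⁰, giving 2 unpaired electrons.

2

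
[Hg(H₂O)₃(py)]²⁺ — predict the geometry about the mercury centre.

tetrahedral

Water is neutral; pyridine is neutral; balancing the +2 overall charge requires Hg(II).
Hg sits in group 12, so the d-electron count is 12 − 2 = 10.
With 4 monodentate ligands the coordination number is 4.
A d¹⁰ ion has no crystal-field stabilisation preference between square planar and tetrahedral, so four ligands adopt the sterically favoured tetrahedral geometry.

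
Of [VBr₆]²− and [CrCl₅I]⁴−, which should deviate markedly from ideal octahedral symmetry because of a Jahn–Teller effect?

[VBr₆]²−: Summing ligand charges against the −2 overall charge gives an oxidation state of +4 for vanadium. V sits in group 5, so the d-electron count is 5 − 4 = 1. The d¹ configuration leaves the e_g set evenly filled (or empty) — no strong Jahn–Teller driving force.
[CrCl₅I]⁴−: Summing ligand charges against the −4 overall charge gives an oxidation state of +2 for chromium. Chromium is a group-6 element; Cr(II) is therefore d⁴. Chloride and iodide are weak-field ligands for a first-row metal, so the complex is high-spin. The t₂g³e_g¹ (high-spin) configuration has an unevenly filled e_g set; the Jahn–Teller theorem predicts a tetragonal distortion (typically axial elongation) to lift the degeneracy.

[CrCl₅I]⁴−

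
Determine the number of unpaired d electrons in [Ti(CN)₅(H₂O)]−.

0

Ligand charges: each cyanide is −1; water is neutral. With an overall charge of −1 the titanium centre must be in the +4 oxidation state.
Ti sits in group 4, so the d-electron count is 4 − 4 = 0.
In an octahedral field the d⁰ configuration is t₂g⁰e_g⁰, giving 0 unpaired electrons.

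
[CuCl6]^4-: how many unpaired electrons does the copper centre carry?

1

Summing ligand charges against the −4 overall charge gives an oxidation state of +2 for copper.
Copper is a group-11 element; Cu(II) is therefore d⁹.
In an octahedral field the d⁹ configuration is t₂g⁶e_g³ (only one arrangement possible), giving 1 unpaired electron.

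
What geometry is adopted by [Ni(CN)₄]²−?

Each cyanide is −1; balancing the −2 overall charge requires Ni(II).
Nickel is a group-10 element; Ni(II) is therefore d⁸.
Coordination number: 4.
Cyanide is a strong-field ligand (high in the spectrochemical series).
A 3d d⁸ ion with strong-field ligands gains enough CFSE to favour square planar over tetrahedral.

square planar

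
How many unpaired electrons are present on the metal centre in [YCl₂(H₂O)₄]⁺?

0

Summing ligand charges against the +1 overall charge gives an oxidation state of +3 for yttrium.
Y sits in group 3, so the d-electron count is 3 − 3 = 0.
In an octahedral field the d⁰ configuration is t₂g⁰e_g⁰, giving 0 unpaired electrons.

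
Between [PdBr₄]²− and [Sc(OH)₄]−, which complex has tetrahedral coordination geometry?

[Sc(OH)₄]−

For [PdBr₄]²−: Ligand charges: each bromide is −1. With an overall charge of −2 the palladium centre must be in the +2 oxidation state. Palladium is a group-10 element; Pd(II) is therefore d⁸. A 4d d⁸ ion has a large crystal-field splitting; square planar leaves the high-energy d_{x²−y²} orbital empty and maximises CFSE. → square planar.
For [Sc(OH)₄]−: Each hydroxide is −1; balancing the −1 overall charge requires Sc(III). Scandium is a group-3 element; Sc(III) is therefore d⁰. A d⁰ ion has no crystal-field stabilisation preference between square planar and tetrahedral, so four ligands adopt the sterically favoured tetrahedral geometry. → tetrahedral.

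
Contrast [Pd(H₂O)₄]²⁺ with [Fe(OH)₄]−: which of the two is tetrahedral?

For [Pd(H₂O)₄]²⁺: Water is neutral; balancing the +2 overall charge requires Pd(II). Palladium is a group-10 element; Pd(II) is therefore d⁸. A 4d d⁸ ion has a large crystal-field splitting; square planar leaves the high-energy d_{x²−y²} orbital empty and maximises CFSE. → square planar.
For [Fe(OH)₄]−: Ligand charges: each hydroxide is −1. With an overall charge of −1 the iron centre must be in the +3 oxidation state. Group 8 minus oxidation state 3 gives a d⁵ configuration. A high-spin d⁵ ion has zero CFSE in either geometry, so four ligands adopt the sterically favoured tetrahedral geometry. → tetrahedral.

[Fe(OH)₄]−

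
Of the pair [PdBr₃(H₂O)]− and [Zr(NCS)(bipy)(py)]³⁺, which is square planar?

[PdBr₃(H₂O)]−

For [PdBr₃(H₂O)]−: Summing ligand charges against the −1 overall charge gives an oxidation state of +2 for palladium. Pd sits in group 10, so the d-electron count is 10 − 2 = 8. A 4d d⁸ ion has a large crystal-field splitting; square planar leaves the high-energy d_{x²−y²} orbital empty and maximises CFSE. → square planar.
For [Zr(NCS)(bipy)(py)]³⁺: Ligand charges: each isothiocyanate is −1; 2,2′-bipyridine is neutral; pyridine is neutral. With an overall charge of +3 the zirconium centre must be in the +4 oxidation state. Zr sits in group 4, so the d-electron count is 4 − 4 = 0. A d⁰ ion has no crystal-field stabilisation preference between square planar and tetrahedral, so four ligands adopt the sterically favoured tetrahedral geometry. → tetrahedral.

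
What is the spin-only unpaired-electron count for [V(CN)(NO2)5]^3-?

2 unpaired electrons

Each cyanide is −1; each nitro (N-bound nitrite) is −1; balancing the −3 overall charge requires V(III).
V sits in group 5, so the d-electron count is 5 − 3 = 2.
In an octahedral field the d² configuration is t₂g²e_g⁰ (only one arrangement possible), giving 2 unpaired electrons.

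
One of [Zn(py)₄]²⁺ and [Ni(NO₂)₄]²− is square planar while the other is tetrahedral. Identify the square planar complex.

For [Zn(py)₄]²⁺: Ligand charges: pyridine is neutral. With an overall charge of +2 the zinc centre must be in the +2 oxidation state. Group 12 minus oxidation state 2 gives a d¹⁰ configuration. A d¹⁰ ion has no crystal-field stabilisation preference between square planar and tetrahedral, so four ligands adopt the sterically favoured tetrahedral geometry. → tetrahedral.
For [Ni(NO₂)₄]²−: Ligand charges: each nitro (N-bound nitrite) is −1. With an overall charge of −2 the nickel centre must be in the +2 oxidation state. Nickel is a group-10 element; Ni(II) is therefore d⁸. Nitro (N-bound nitrite) is a strong-field ligand (high in the spectrochemical series). A 3d d⁸ ion with strong-field ligands gains enough CFSE to favour square planar over tetrahedral. → square planar.

[Ni(NO₂)₄]²−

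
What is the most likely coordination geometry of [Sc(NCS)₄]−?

Ligand charges: each isothiocyanate is −1. With an overall charge of −1 the scandium centre must be in the +3 oxidation state.
Sc sits in group 3, so the d-electron count is 3 − 3 = 0.
Coordination number: 4.
A d⁰ ion has no crystal-field stabilisation preference between square planar and tetrahedral, so four ligands adopt the sterically favoured tetrahedral geometry.

tetrahedral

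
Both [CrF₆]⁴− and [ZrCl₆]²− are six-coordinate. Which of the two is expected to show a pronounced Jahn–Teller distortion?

[CrF₆]⁴−

[CrF₆]⁴−: Summing ligand charges against the −4 overall charge gives an oxidation state of +2 for chromium. Group 6 minus oxidation state 2 gives a d⁴ configuration. Fluoride is a weak-field ligand for a first-row metal, so the complex is high-spin. The t₂g³e_g¹ (high-spin) configuration has an unevenly filled e_g set; the Jahn–Teller theorem predicts a tetragonal distortion (typically axial elongation) to lift the degeneracy.
[ZrCl₆]²−: Summing ligand charges against the −2 overall charge gives an oxidation state of +4 for zirconium. Zirconium is a group-4 element; Zr(IV) is therefore d⁰. The d⁰ configuration leaves the e_g set evenly filled (or empty) — no strong Jahn–Teller driving force.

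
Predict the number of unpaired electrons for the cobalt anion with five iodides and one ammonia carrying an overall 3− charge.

3 unpaired electrons

Ligand charges: each iodide is −1; ammonia is neutral. With an overall charge of −3 the cobalt centre must be in the +2 oxidation state.
Cobalt is a group-9 element; Co(II) is therefore d⁷.
The spin state decides the count: Iodide is a weak-field ligand for a first-row metal, so the complex is high-spin.
An octahedral high-spin d⁷ ion is t₂g⁵e_g², giving 3 unpaired electrons.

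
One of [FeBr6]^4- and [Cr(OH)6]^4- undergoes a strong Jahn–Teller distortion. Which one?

[FeBr6]^4-: Summing ligand charges against the −4 overall charge gives an oxidation state of +2 for iron. Group 8 minus oxidation state 2 gives a d⁶ configuration. Bromide is a weak-field ligand for a first-row metal, so the complex is high-spin. The d⁶ configuration leaves the e_g set evenly filled (or empty) — no strong Jahn–Teller driving force.
[Cr(OH)6]^4-: Each hydroxide is −1; balancing the −4 overall charge requires Cr(II). Group 6 minus oxidation state 2 gives a d⁴ configuration. Hydroxide is a weak-field ligand for a first-row metal, so the complex is high-spin. The t₂g³e_g¹ (high-spin) configuration has an unevenly filled e_g set; the Jahn–Teller theorem predicts a tetragonal distortion (typically axial elongation) to lift the degeneracy.

[Cr(OH)6]^4-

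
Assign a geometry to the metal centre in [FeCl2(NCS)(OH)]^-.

tetrahedral

Each chloride is −1; each isothiocyanate is −1; each hydroxide is −1; balancing the −1 overall charge requires Fe(III).
Group 8 minus oxidation state 3 gives a d⁵ configuration.
Coordination number: 4.
Chloride, hydroxide, and isothiocyanate are weak-field ligands.
A high-spin d⁵ ion has zero CFSE in either geometry, so four ligands adopt the sterically favoured tetrahedral geometry.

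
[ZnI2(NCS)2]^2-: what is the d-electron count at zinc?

d10

Each iodide is −1; each isothiocyanate is −1; balancing the −2 overall charge requires Zn(II).
Zn sits in group 12, so the d-electron count is 12 − 2 = 10.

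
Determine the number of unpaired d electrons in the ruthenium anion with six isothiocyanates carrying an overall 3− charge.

Each isothiocyanate is −1; balancing the −3 overall charge requires Ru(III).
Ruthenium is a group-8 element; Ru(III) is therefore d⁵.
The spin state decides the count: a 4d ion has a large Δₒ and is invariably low-spin.
An octahedral low-spin d⁵ ion is t₂g⁵e_g⁰, giving 1 unpaired electron.

1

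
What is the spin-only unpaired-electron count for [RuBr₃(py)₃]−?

Each bromide is −1; pyridine is neutral; balancing the −1 overall charge requires Ru(II).
Ruthenium is a group-8 element; Ru(II) is therefore d⁶.
The spin state decides the count: a 4d ion has a large Δₒ and is invariably low-spin.
An octahedral low-spin d⁶ ion is t₂g⁶e_g⁰, giving 0 unpaired electrons.

0 unpaired electrons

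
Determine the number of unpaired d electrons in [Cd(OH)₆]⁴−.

0 unpaired electrons

Each hydroxide is −1; balancing the −4 overall charge requires Cd(II).
Cd sits in group 12, so the d-electron count is 12 − 2 = 10.
In an octahedral field the d¹⁰ configuration is t₂g⁶e_g⁴, giving 0 unpaired electrons.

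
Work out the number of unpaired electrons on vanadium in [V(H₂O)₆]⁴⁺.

Water is neutral; balancing the +4 overall charge requires V(IV).
V sits in group 5, so the d-electron count is 5 − 4 = 1.
In an octahedral field the d¹ configuration is t₂g¹e_g⁰ (only one arrangement possible), giving 1 unpaired electron.

1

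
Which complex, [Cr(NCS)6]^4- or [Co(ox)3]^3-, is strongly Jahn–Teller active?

[Cr(NCS)6]^4-: Each isothiocyanate is −1; balancing the −4 overall charge requires Cr(II). Chromium is a group-6 element; Cr(II) is therefore d⁴. Isothiocyanate is a weak-field ligand for a first-row metal, so the complex is high-spin. The t₂g³e_g¹ (high-spin) configuration has an unevenly filled e_g set; the Jahn–Teller theorem predicts a tetragonal distortion (typically axial elongation) to lift the degeneracy.
[Co(ox)3]^3-: Summing ligand charges against the −3 overall charge gives an oxidation state of +3 for cobalt. Group 9 minus oxidation state 3 gives a d⁶ configuration. Co(III) has an exceptionally large octahedral splitting and is low-spin with essentially every ligand except fluoride. The d⁶ configuration leaves the e_g set evenly filled (or empty) — no strong Jahn–Teller driving force.

[Cr(NCS)6]^4-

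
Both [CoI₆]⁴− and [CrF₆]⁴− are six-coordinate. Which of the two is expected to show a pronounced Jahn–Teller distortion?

[CrF₆]⁴−

[CoI₆]⁴−: Each iodide is −1; balancing the −4 overall charge requires Co(II). Group 9 minus oxidation state 2 gives a d⁷ configuration. Iodide is a weak-field ligand for a first-row metal, so the complex is high-spin. The d⁷ configuration leaves the e_g set evenly filled (or empty) — no strong Jahn–Teller driving force.
[CrF₆]⁴−: Each fluoride is −1; balancing the −4 overall charge requires Cr(II). Cr sits in group 6, so the d-electron count is 6 − 2 = 4. Fluoride is a weak-field ligand for a first-row metal, so the complex is high-spin. The t₂g³e_g¹ (high-spin) configuration has an unevenly filled e_g set; the Jahn–Teller theorem predicts a tetragonal distortion (typically axial elongation) to lift the degeneracy.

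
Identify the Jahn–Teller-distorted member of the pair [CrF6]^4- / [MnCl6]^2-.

[CrF6]^4-

[CrF6]^4-: Each fluoride is −1; balancing the −4 overall charge requires Cr(II). Chromium is a group-6 element; Cr(II) is therefore d⁴. Fluoride is a weak-field ligand for a first-row metal, so the complex is high-spin. The t₂g³e_g¹ (high-spin) configuration has an unevenly filled e_g set; the Jahn–Teller theorem predicts a tetragonal distortion (typically axial elongation) to lift the degeneracy.
[MnCl6]^2-: Ligand charges: each chloride is −1. With an overall charge of −2 the manganese centre must be in the +4 oxidation state. Mn sits in group 7, so the d-electron count is 7 − 4 = 3. The d³ configuration leaves the e_g set evenly filled (or empty) — no strong Jahn–Teller driving force.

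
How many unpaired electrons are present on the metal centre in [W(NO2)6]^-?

Ligand charges: each nitro (N-bound nitrite) is −1. With an overall charge of −1 the tungsten centre must be in the +5 oxidation state.
Tungsten is a group-6 element; W(V) is therefore d¹.
In an octahedral field the d¹ configuration is t₂g¹e_g⁰ (only one arrangement possible), giving 1 unpaired electron.

1 unpaired electron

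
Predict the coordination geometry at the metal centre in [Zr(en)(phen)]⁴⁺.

Ligand charges: ethylenediamine is neutral; 1,10-phenanthroline is neutral. With an overall charge of +4 the zirconium centre must be in the +4 oxidation state.
Zr sits in group 4, so the d-electron count is 4 − 4 = 0.
Counting donor atoms: 1×ethylenediamine (bidentate) → 2 donors; 1×1,10-phenanthroline (bidentate) → 2 donors. Coordination number = 4.
A d⁰ ion has no crystal-field stabilisation preference between square planar and tetrahedral, so four ligands adopt the sterically favoured tetrahedral geometry.

tetrahedral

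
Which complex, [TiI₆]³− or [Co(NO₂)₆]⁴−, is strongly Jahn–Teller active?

[Co(NO₂)₆]⁴−

[TiI₆]³−: Ligand charges: each iodide is −1. With an overall charge of −3 the titanium centre must be in the +3 oxidation state. Ti sits in group 4, so the d-electron count is 4 − 3 = 1. The d¹ configuration leaves the e_g set evenly filled (or empty) — no strong Jahn–Teller driving force.
[Co(NO₂)₆]⁴−: Each nitro (N-bound nitrite) is −1; balancing the −4 overall charge requires Co(II). Co sits in group 9, so the d-electron count is 9 − 2 = 7. Nitro (N-bound nitrite) is a strong-field ligand (high in the spectrochemical series) for a first-row metal, so the complex is low-spin. The t₂g⁶e_g¹ (low-spin) configuration has an unevenly filled e_g set; the Jahn–Teller theorem predicts a tetragonal distortion (typically axial elongation) to lift the degeneracy.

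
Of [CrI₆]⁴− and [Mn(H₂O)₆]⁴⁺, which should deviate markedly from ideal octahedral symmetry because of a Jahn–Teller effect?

[CrI₆]⁴−

[CrI₆]⁴−: Ligand charges: each iodide is −1. With an overall charge of −4 the chromium centre must be in the +2 oxidation state. Chromium is a group-6 element; Cr(II) is therefore d⁴. Iodide is a weak-field ligand for a first-row metal, so the complex is high-spin. The t₂g³e_g¹ (high-spin) configuration has an unevenly filled e_g set; the Jahn–Teller theorem predicts a tetragonal distortion (typically axial elongation) to lift the degeneracy.
[Mn(H₂O)₆]⁴⁺: Ligand charges: water is neutral. With an overall charge of +4 the manganese centre must be in the +4 oxidation state. Group 7 minus oxidation state 4 gives a d³ configuration. The d³ configuration leaves the e_g set evenly filled (or empty) — no strong Jahn–Teller driving force.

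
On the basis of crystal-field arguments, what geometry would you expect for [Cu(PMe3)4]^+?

tetrahedral

Summing ligand charges against the +1 overall charge gives an oxidation state of +1 for copper.
Group 11 minus oxidation state 1 gives a d¹⁰ configuration.
Coordination number: 4.
A d¹⁰ ion has no crystal-field stabilisation preference between square planar and tetrahedral, so four ligands adopt the sterically favoured tetrahedral geometry.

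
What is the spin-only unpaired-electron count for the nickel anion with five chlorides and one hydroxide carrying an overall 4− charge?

Summing ligand charges against the −4 overall charge gives an oxidation state of +2 for nickel.
Nickel is a group-10 element; Ni(II) is therefore d⁸.
In an octahedral field the d⁸ configuration is t₂g⁶e_g² (only one arrangement possible), giving 2 unpaired electrons.

2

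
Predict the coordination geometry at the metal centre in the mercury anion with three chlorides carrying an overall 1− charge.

Summing ligand charges against the −1 overall charge gives an oxidation state of +2 for mercury.
Mercury is a group-12 element; Hg(II) is therefore d¹⁰.
Coordination number: 3.
Three ligands around a d¹⁰ centre minimise repulsion in a trigonal-planar arrangement.

trigonal planar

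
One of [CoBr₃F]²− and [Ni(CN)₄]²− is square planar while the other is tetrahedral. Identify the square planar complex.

For [CoBr₃F]²−: Each bromide is −1; each fluoride is −1; balancing the −2 overall charge requires Co(II). Group 9 minus oxidation state 2 gives a d⁷ configuration. For a high-spin 3d d⁷ ion with weak-field ligands the small Δₜ gives little square-planar CFSE advantage, so four ligands adopt the sterically favoured tetrahedral geometry. → tetrahedral.
For [Ni(CN)₄]²−: Ligand charges: each cyanide is −1. With an overall charge of −2 the nickel centre must be in the +2 oxidation state. Ni sits in group 10, so the d-electron count is 10 − 2 = 8. Cyanide is a strong-field ligand (high in the spectrochemical series). A 3d d⁸ ion with strong-field ligands gains enough CFSE to favour square planar over tetrahedral. → square planar.

[Ni(CN)₄]²−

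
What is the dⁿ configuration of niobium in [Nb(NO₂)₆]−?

Each nitro (N-bound nitrite) is −1; balancing the −1 overall charge requires Nb(V).
Group 5 minus oxidation state 5 gives a d⁰ configuration.

d0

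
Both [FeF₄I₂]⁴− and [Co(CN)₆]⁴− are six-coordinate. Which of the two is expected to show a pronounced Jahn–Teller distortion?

[Co(CN)₆]⁴−

[FeF₄I₂]⁴−: Ligand charges: each fluoride is −1; each iodide is −1. With an overall charge of −4 the iron centre must be in the +2 oxidation state. Iron is a group-8 element; Fe(II) is therefore d⁶. Fluoride and iodide are weak-field ligands for a first-row metal, so the complex is high-spin. The d⁶ configuration leaves the e_g set evenly filled (or empty) — no strong Jahn–Teller driving force.
[Co(CN)₆]⁴−: Ligand charges: each cyanide is −1. With an overall charge of −4 the cobalt centre must be in the +2 oxidation state. Group 9 minus oxidation state 2 gives a d⁷ configuration. Cyanide is a strong-field ligand (high in the spectrochemical series) for a first-row metal, so the complex is low-spin. The t₂g⁶e_g¹ (low-spin) configuration has an unevenly filled e_g set; the Jahn–Teller theorem predicts a tetragonal distortion (typically axial elongation) to lift the degeneracy.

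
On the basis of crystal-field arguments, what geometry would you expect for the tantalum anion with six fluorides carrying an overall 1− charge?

octahedral

Ligand charges: each fluoride is −1. With an overall charge of −1 the tantalum centre must be in the +5 oxidation state.
Tantalum is a group-5 element; Ta(V) is therefore d⁰.
With 6 monodentate ligands the coordination number is 6.
Six donors around a single metal centre give an octahedral coordination sphere.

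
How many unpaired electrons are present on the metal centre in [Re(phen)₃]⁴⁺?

Ligand charges: 1,10-phenanthroline is neutral. With an overall charge of +4 the rhenium centre must be in the +4 oxidation state.
Re sits in group 7, so the d-electron count is 7 − 4 = 3.
Counting donor atoms: 3×1,10-phenanthroline (bidentate) → 6 donors. Coordination number = 6.
In an octahedral field the d³ configuration is t₂g³e_g⁰ (only one arrangement possible), giving 3 unpaired electrons.

3 unpaired electrons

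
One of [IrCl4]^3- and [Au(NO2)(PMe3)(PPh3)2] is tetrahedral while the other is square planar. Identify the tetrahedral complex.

[Au(NO2)(PMe3)(PPh3)2]

For [IrCl4]^3-: Summing ligand charges against the −3 overall charge gives an oxidation state of +1 for iridium. Group 9 minus oxidation state 1 gives a d⁸ configuration. A 5d d⁸ ion has a large crystal-field splitting; square planar leaves the high-energy d_{x²−y²} orbital empty and maximises CFSE. → square planar.
For [Au(NO2)(PMe3)(PPh3)2]: Summing ligand charges against the 0 overall charge gives an oxidation state of +1 for gold. Au sits in group 11, so the d-electron count is 11 − 1 = 10. A d¹⁰ ion has no crystal-field stabilisation preference between square planar and tetrahedral, so four ligands adopt the sterically favoured tetrahedral geometry. → tetrahedral.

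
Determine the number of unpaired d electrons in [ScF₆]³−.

Summing ligand charges against the −3 overall charge gives an oxidation state of +3 for scandium.
Scandium is a group-3 element; Sc(III) is therefore d⁰.
In an octahedral field the d⁰ configuration is t₂g⁰e_g⁰, giving 0 unpaired electrons.

0 unpaired electrons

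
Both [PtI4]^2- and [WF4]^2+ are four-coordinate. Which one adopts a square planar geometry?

For [PtI4]^2-: Summing ligand charges against the −2 overall charge gives an oxidation state of +2 for platinum. Group 10 minus oxidation state 2 gives a d⁸ configuration. A 5d d⁸ ion has a large crystal-field splitting; square planar leaves the high-energy d_{x²−y²} orbital empty and maximises CFSE. → square planar.
For [WF4]^2+: Each fluoride is −1; balancing the +2 overall charge requires W(VI). Group 6 minus oxidation state 6 gives a d⁰ configuration. A d⁰ ion has no crystal-field stabilisation preference between square planar and tetrahedral, so four ligands adopt the sterically favoured tetrahedral geometry. → tetrahedral.

[PtI4]^2-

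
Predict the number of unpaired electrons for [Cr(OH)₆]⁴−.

4

Each hydroxide is −1; balancing the −4 overall charge requires Cr(II).
Group 6 minus oxidation state 2 gives a d⁴ configuration.
The spin state decides the count: Hydroxide is a weak-field ligand for a first-row metal, so the complex is high-spin.
An octahedral high-spin d⁴ ion is t₂g³e_g¹, giving 4 unpaired electrons.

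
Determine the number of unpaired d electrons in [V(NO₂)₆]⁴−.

3

Summing ligand charges against the −4 overall charge gives an oxidation state of +2 for vanadium.
V sits in group 5, so the d-electron count is 5 − 2 = 3.
In an octahedral field the d³ configuration is t₂g³e_g⁰ (only one arrangement possible), giving 3 unpaired electrons.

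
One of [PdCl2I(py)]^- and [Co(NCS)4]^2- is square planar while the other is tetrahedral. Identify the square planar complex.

For [PdCl2I(py)]^-: Summing ligand charges against the −1 overall charge gives an oxidation state of +2 for palladium. Palladium is a group-10 element; Pd(II) is therefore d⁸. A 4d d⁸ ion has a large crystal-field splitting; square planar leaves the high-energy d_{x²−y²} orbital empty and maximises CFSE. → square planar.
For [Co(NCS)4]^2-: Summing ligand charges against the −2 overall charge gives an oxidation state of +2 for cobalt. Group 9 minus oxidation state 2 gives a d⁷ configuration. For a high-spin 3d d⁷ ion with weak-field ligands the small Δₜ gives little square-planar CFSE advantage, so four ligands adopt the sterically favoured tetrahedral geometry. → tetrahedral.

[PdCl2I(py)]^-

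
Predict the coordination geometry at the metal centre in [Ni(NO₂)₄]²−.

square planar

Ligand charges: each nitro (N-bound nitrite) is −1. With an overall charge of −2 the nickel centre must be in the +2 oxidation state.
Ni sits in group 10, so the d-electron count is 10 − 2 = 8.
With 4 monodentate ligands the coordination number is 4.
Nitro (N-bound nitrite) is a strong-field ligand (high in the spectrochemical series).
A 3d d⁸ ion with strong-field ligands gains enough CFSE to favour square planar over tetrahedral.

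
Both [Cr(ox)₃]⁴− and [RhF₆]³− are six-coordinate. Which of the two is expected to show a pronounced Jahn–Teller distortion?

[Cr(ox)₃]⁴−

[Cr(ox)₃]⁴−: Each oxalate is −2; balancing the −4 overall charge requires Cr(II). Group 6 minus oxidation state 2 gives a d⁴ configuration. Oxalate is a weak-field ligand for a first-row metal, so the complex is high-spin. The t₂g³e_g¹ (high-spin) configuration has an unevenly filled e_g set; the Jahn–Teller theorem predicts a tetragonal distortion (typically axial elongation) to lift the degeneracy.
[RhF₆]³−: Each fluoride is −1; balancing the −3 overall charge requires Rh(III). Group 9 minus oxidation state 3 gives a d⁶ configuration. A 4d ion has a large Δₒ and is invariably low-spin. The d⁶ configuration leaves the e_g set evenly filled (or empty) — no strong Jahn–Teller driving force.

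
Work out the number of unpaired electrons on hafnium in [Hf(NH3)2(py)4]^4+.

Summing ligand charges against the +4 overall charge gives an oxidation state of +4 for hafnium.
Hf sits in group 4, so the d-electron count is 4 − 4 = 0.
In an octahedral field the d⁰ configuration is t₂g⁰e_g⁰, giving 0 unpaired electrons.

0 unpaired electrons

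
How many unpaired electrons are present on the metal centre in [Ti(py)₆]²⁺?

Pyridine is neutral; balancing the +2 overall charge requires Ti(II).
Group 4 minus oxidation state 2 gives a d² configuration.
In an octahedral field the d² configuration is t₂g²e_g⁰ (only one arrangement possible), giving 2 unpaired electrons.

2 unpaired electrons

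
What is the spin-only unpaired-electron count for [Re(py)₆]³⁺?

2

Ligand charges: pyridine is neutral. With an overall charge of +3 the rhenium centre must be in the +3 oxidation state.
Group 7 minus oxidation state 3 gives a d⁴ configuration.
The spin state decides the count: a 5d ion has a large Δₒ and is invariably low-spin.
An octahedral low-spin d⁴ ion is t₂g⁴e_g⁰, giving 2 unpaired electrons.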